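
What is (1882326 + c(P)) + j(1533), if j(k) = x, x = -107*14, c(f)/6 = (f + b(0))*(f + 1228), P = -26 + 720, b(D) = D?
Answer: 9884036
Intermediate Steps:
P = 694
c(f) = 6*f*(1228 + f) (c(f) = 6*((f + 0)*(f + 1228)) = 6*(f*(1228 + f)) = 6*f*(1228 + f))
x = -1498
j(k) = -1498
(1882326 + c(P)) + j(1533) = (1882326 + 6*694*(1228 + 694)) - 1498 = (1882326 + 6*694*1922) - 1498 = (1882326 + 8003208) - 1498 = 9885534 - 1498 = 9884036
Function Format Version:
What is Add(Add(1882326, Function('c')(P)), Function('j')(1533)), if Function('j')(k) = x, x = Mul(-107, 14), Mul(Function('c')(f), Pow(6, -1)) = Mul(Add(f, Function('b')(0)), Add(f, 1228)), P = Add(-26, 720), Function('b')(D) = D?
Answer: 9884036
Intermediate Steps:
P = 694
Function('c')(f) = Mul(6, f, Add(1228, f)) (Function('c')(f) = Mul(6, Mul(Add(f, 0), Add(f, 1228))) = Mul(6, Mul(f, Add(1228, f))) = Mul(6, f, Add(1228, f)))
x = -1498
Function('j')(k) = -1498
Add(Add(1882326, Function('c')(P)), Function('j')(1533)) = Add(Add(1882326, Mul(6, 694, Add(1228, 694))), -1498) = Add(Add(1882326, Mul(6, 694, 1922)), -1498) = Add(Add(1882326, 8003208), -1498) = Add(9885534, -1498) = 9884036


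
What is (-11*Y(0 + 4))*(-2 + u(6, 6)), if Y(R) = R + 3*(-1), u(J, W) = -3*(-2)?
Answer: -44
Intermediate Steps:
u(J, W) = 6
Y(R) = -3 + R (Y(R) = R - 3 = -3 + R)
(-11*Y(0 + 4))*(-2 + u(6, 6)) = (-11*(-3 + (0 + 4)))*(-2 + 6) = -11*(-3 + 4)*4 = -11*1*4 = -11*4 = -44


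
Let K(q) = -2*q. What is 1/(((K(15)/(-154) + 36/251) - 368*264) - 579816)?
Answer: -19327/13083753999 ≈ -1.4772e-6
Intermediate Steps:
1/(((K(15)/(-154) + 36/251) - 368*264) - 579816) = 1/(((-2*15/(-154) + 36/251) - 368*264) - 579816) = 1/(((-30*(-1/154) + 36*(1/251)) - 97152) - 579816) = 1/(((15/77 + 36/251) - 97152) - 579816) = 1/((6537/19327 - 97152) - 579816) = 1/(-1877650167/19327 - 579816) = 1/(-13083753999/19327) = -19327/13083753999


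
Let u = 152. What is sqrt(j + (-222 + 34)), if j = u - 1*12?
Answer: 4*I*sqrt(3) ≈ 6.9282*I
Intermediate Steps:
j = 140 (j = 152 - 1*12 = 152 - 12 = 140)
sqrt(j + (-222 + 34)) = sqrt(140 + (-222 + 34)) = sqrt(140 - 188) = sqrt(-48) = 4*I*sqrt(3)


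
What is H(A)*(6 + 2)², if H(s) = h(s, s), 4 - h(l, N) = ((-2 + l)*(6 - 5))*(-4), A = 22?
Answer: 5376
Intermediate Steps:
h(l, N) = -4 + 4*l (h(l, N) = 4 - (-2 + l)*(6 - 5)*(-4) = 4 - (-2 + l)*1*(-4) = 4 - (-2 + l)*(-4) = 4 - (8 - 4*l) = 4 + (-8 + 4*l) = -4 + 4*l)
H(s) = -4 + 4*s
H(A)*(6 + 2)² = (-4 + 4*22)*(6 + 2)² = (-4 + 88)*8² = 84*64 = 5376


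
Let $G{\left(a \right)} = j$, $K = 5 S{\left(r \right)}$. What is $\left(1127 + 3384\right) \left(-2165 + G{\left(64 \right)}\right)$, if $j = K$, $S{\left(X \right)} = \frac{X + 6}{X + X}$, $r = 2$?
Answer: $-9721205$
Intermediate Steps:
$S{\left(X \right)} = \frac{6 + X}{2 X}$
$K = 10$ ($K = 5 \frac{6 + 2}{2 \cdot 2} = 5 \cdot \frac{1}{2} \cdot \frac{1}{2} \cdot 8 = 5 \cdot 2 = 10$)
$j = 10$
$G{\left(a \right)} = 10$
$\left(1127 + 3384\right) \left(-2165 + G{\left(64 \right)}\right) = \left(1127 + 3384\right) \left(-2165 + 10\right) = 4511 \left(-2155\right) = -9721205$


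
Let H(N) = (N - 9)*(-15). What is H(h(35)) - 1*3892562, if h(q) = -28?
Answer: -3892007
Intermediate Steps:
H(N) = 135 - 15*N (H(N) = (-9 + N)*(-15) = 135 - 15*N)
H(h(35)) - 1*3892562 = (135 - 15*(-28)) - 1*3892562 = (135 + 420) - 3892562 = 555 - 3892562 = -3892007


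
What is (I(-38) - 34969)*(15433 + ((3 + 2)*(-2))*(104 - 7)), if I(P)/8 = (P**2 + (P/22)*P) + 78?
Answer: -3542668461/11 ≈ -3.2206e+8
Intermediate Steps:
I(P) = 624 + 92*P**2/11 (I(P) = 8*((P**2 + (P/22)*P) + 78) = 8*((P**2 + P**2/22) + 78) = 8*(23*P**2/22 + 78) = 8*(78 + 23*P**2/22) = 624 + 92*P**2/11)
(I(-38) - 34969)*(15433 + ((3 + 2)*(-2))*(104 - 7)) = ((624 + (92/11)*(-38)**2) - 34969)*(15433 + ((3 + 2)*(-2))*(104 - 7)) = ((624 + (92/11)*1444) - 34969)*(15433 + (5*(-2))*97) = ((624 + 132848/11) - 34969)*(15433 - 10*97) = (139712/11 - 34969)*(15433 - 970) = -244947/11*14463 = -3542668461/11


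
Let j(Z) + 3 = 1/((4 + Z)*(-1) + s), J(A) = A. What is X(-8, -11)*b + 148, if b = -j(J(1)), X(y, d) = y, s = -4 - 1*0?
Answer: 1108/9 ≈ 123.11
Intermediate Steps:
s = -4 (s = -4 + 0 = -4)
j(Z) = -3 + 1/(-8 - Z) (j(Z) = -3 + 1/((4 + Z)*(-1) - 4) = -3 + 1/((-4 - Z) - 4) = -3 + 1/(-8 - Z))
b = 28/9 (b = -(-25 - 3*1)/(8 + 1) = -(-25 - 3)/9 = -(-28)/9 = -1*(-28/9) = 28/9 ≈ 3.1111)
X(-8, -11)*b + 148 = -8*28/9 + 148 = -224/9 + 148 = 1108/9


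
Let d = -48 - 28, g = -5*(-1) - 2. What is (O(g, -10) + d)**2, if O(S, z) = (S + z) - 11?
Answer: 8836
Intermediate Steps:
g = 3 (g = 5 - 2 = 3)
O(S, z) = -11 + S + z
d = -76
(O(g, -10) + d)**2 = ((-11 + 3 - 10) - 76)**2 = (-18 - 76)**2 = (-94)**2 = 8836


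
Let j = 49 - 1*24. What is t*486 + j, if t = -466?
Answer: -226451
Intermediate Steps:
j = 25 (j = 49 - 24 = 25)
t*486 + j = -466*486 + 25 = -226476 + 25 = -226451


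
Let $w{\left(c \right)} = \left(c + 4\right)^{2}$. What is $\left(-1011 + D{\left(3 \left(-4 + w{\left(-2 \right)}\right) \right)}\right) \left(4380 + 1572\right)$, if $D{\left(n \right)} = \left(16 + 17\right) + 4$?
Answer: $-5797248$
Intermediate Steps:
$w{\left(c \right)} = \left(4 + c\right)^{2}$
$D{\left(n \right)} = 37$ ($D{\left(n \right)} = 33 + 4 = 37$)
$\left(-1011 + D{\left(3 \left(-4 + w{\left(-2 \right)}\right) \right)}\right) \left(4380 + 1572\right) = \left(-1011 + 37\right) \left(4380 + 1572\right) = \left(-974\right) 5952 = -5797248$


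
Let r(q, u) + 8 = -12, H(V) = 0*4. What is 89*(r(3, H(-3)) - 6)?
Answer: -2314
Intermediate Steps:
H(V) = 0
r(q, u) = -20 (r(q, u) = -8 - 12 = -20)
89*(r(3, H(-3)) - 6) = 89*(-20 - 6) = 89*(-26) = -2314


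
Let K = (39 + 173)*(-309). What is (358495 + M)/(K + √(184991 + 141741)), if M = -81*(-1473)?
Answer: -7825061616/1072742833 - 1672328*√1667/1072742833 ≈ -7.3581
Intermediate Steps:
M = 119313
K = -65508 (K = 212*(-309) = -65508)
(358495 + M)/(K + √(184991 + 141741)) = (358495 + 119313)/(-65508 + √(184991 + 141741)) = 477808/(-65508 + √326732) = 477808/(-65508 + 14*√1667)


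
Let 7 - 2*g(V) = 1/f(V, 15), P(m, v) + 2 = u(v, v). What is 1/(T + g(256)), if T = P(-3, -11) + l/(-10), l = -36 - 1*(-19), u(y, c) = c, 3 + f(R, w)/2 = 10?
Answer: -140/1097 ≈ -0.12762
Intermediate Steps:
f(R, w) = 14 (f(R, w) = -6 + 2*10 = -6 + 20 = 14)
P(m, v) = -2 + v
l = -17 (l = -36 + 19 = -17)
g(V) = 97/28 (g(V) = 7/2 - ½/14 = 7/2 - ½*1/14 = 7/2 - 1/28 = 97/28)
T = -113/10 (T = (-2 - 11) - 17/(-10) = -13 - ⅒*(-17) = -13 + 17/10 = -113/10 ≈ -11.300)
1/(T + g(256)) = 1/(-113/10 + 97/28) = 1/(-1097/140) = -140/1097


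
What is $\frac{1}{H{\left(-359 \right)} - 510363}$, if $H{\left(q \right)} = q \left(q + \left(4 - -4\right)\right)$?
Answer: $- \frac{1}{384354} \approx -2.6018 \cdot 10^{-6}$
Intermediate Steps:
$H{\left(q \right)} = q \left(8 + q\right)$ ($H{\left(q \right)} = q \left(q + \left(4 + 4\right)\right) = q \left(q + 8\right) = q \left(8 + q\right)$)
$\frac{1}{H{\left(-359 \right)} - 510363} = \frac{1}{- 359 \left(8 - 359\right) - 510363} = \frac{1}{\left(-359\right) \left(-351\right) - 510363} = \frac{1}{126009 - 510363} = \frac{1}{-384354} = - \frac{1}{384354}$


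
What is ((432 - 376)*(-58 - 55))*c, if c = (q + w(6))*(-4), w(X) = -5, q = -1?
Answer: -151872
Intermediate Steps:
c = 24 (c = (-1 - 5)*(-4) = -6*(-4) = 24)
((432 - 376)*(-58 - 55))*c = ((432 - 376)*(-58 - 55))*24 = (56*(-113))*24 = -6328*24 = -151872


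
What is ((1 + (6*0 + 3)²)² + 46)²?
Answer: 21316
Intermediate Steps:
((1 + (6*0 + 3)²)² + 46)² = ((1 + (0 + 3)²)² + 46)² = ((1 + 3²)² + 46)² = ((1 + 9)² + 46)² = (10² + 46)² = (100 + 46)² = 146² = 21316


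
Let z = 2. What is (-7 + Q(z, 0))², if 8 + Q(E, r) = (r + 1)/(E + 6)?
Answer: 14161/64 ≈ 221.27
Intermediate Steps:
Q(E, r) = -8 + (1 + r)/(6 + E) (Q(E, r) = -8 + (r + 1)/(E + 6) = -8 + (1 + r)/(6 + E))
(-7 + Q(z, 0))² = (-7 + (-47 + 0 - 8*2)/(6 + 2))² = (-7 + (-47 + 0 - 16)/8)² = (-7 + (⅛)*(-63))² = (-7 - 63/8)² = (-119/8)² = 14161/64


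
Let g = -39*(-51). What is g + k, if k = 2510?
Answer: 4499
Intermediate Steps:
g = 1989
g + k = 1989 + 2510 = 4499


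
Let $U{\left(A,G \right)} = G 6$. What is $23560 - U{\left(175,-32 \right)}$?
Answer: $23752$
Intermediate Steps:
$U{\left(A,G \right)} = 6 G$
$23560 - U{\left(175,-32 \right)} = 23560 - 6 \left(-32\right) = 23560 - -192 = 23560 + 192 = 23752$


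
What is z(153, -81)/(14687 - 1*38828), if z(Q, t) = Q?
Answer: -51/8047 ≈ -0.0063378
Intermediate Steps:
z(153, -81)/(14687 - 1*38828) = 153/(14687 - 1*38828) = 153/(14687 - 38828) = 153/(-24141) = 153*(-1/24141) = -51/8047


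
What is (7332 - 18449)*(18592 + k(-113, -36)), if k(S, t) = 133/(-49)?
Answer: -1446599625/7 ≈ -2.0666e+8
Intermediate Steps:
k(S, t) = -19/7 (k(S, t) = 133*(-1/49) = -19/7)
(7332 - 18449)*(18592 + k(-113, -36)) = (7332 - 18449)*(18592 - 19/7) = -11117*130125/7 = -1446599625/7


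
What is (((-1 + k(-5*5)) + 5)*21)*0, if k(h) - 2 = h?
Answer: 0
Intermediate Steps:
k(h) = 2 + h
(((-1 + k(-5*5)) + 5)*21)*0 = (((-1 + (2 - 5*5)) + 5)*21)*0 = (((-1 + (2 - 25)) + 5)*21)*0 = (((-1 - 23) + 5)*21)*0 = ((-24 + 5)*21)*0 = -19*21*0 = -399*0 = 0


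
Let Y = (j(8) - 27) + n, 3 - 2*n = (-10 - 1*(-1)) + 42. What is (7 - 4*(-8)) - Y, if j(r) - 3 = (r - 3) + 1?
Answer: 72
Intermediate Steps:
j(r) = 1 + r (j(r) = 3 + ((r - 3) + 1) = 3 + ((-3 + r) + 1) = 3 + (-2 + r) = 1 + r)
n = -15 (n = 3/2 - ((-10 - 1*(-1)) + 42)/2 = 3/2 - ((-10 + 1) + 42)/2 = 3/2 - (-9 + 42)/2 = 3/2 - ½*33 = 3/2 - 33/2 = -15)
Y = -33 (Y = ((1 + 8) - 27) - 15 = (9 - 27) - 15 = -18 - 15 = -33)
(7 - 4*(-8)) - Y = (7 - 4*(-8)) - 1*(-33) = (7 + 32) + 33 = 39 + 33 = 72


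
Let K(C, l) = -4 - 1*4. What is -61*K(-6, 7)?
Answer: 488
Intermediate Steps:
K(C, l) = -8 (K(C, l) = -4 - 4 = -8)
-61*K(-6, 7) = -61*(-8) = 488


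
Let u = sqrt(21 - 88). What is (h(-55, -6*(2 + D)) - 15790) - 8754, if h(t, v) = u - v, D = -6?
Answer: -24568 + I*sqrt(67) ≈ -24568.0 + 8.1853*I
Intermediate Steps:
u = I*sqrt(67) (u = sqrt(-67) = I*sqrt(67) ≈ 8.1853*I)
h(t, v) = -v + I*sqrt(67) (h(t, v) = I*sqrt(67) - v = -v + I*sqrt(67))
(h(-55, -6*(2 + D)) - 15790) - 8754 = ((-(-6)*(2 - 6) + I*sqrt(67)) - 15790) - 8754 = ((-(-6)*(-4) + I*sqrt(67)) - 15790) - 8754 = ((-1*24 + I*sqrt(67)) - 15790) - 8754 = ((-24 + I*sqrt(67)) - 15790) - 8754 = (-15814 + I*sqrt(67)) - 8754 = -24568 + I*sqrt(67)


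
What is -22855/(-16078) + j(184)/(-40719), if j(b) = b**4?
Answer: -18428134984663/654680082 ≈ -28148.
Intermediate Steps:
-22855/(-16078) + j(184)/(-40719) = -22855/(-16078) + 184**4/(-40719) = -22855*(-1/16078) + 1146228736*(-1/40719) = 22855/16078 - 1146228736/40719 = -18428134984663/654680082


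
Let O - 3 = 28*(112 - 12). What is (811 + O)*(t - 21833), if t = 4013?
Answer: -64401480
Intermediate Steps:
O = 2803 (O = 3 + 28*(112 - 12) = 3 + 28*100 = 3 + 2800 = 2803)
(811 + O)*(t - 21833) = (811 + 2803)*(4013 - 21833) = 3614*(-17820) = -64401480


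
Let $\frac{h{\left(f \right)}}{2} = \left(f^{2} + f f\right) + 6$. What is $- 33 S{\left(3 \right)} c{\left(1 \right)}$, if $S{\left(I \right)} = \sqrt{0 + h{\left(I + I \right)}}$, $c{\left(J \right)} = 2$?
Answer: $- 132 \sqrt{39} \approx -824.34$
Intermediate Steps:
$h{\left(f \right)} = 12 + 4 f^{2}$ ($h{\left(f \right)} = 2 \left(\left(f^{2} + f f\right) + 6\right) = 2 \left(\left(f^{2} + f^{2}\right) + 6\right) = 2 \left(2 f^{2} + 6\right) = 2 \left(6 + 2 f^{2}\right) = 12 + 4 f^{2}$)
$S{\left(I \right)} = \sqrt{12 + 16 I^{2}}$ ($S{\left(I \right)} = \sqrt{0 + \left(12 + 4 \left(I + I\right)^{2}\right)} = \sqrt{0 + \left(12 + 4 \left(2 I\right)^{2}\right)} = \sqrt{0 + \left(12 + 4 \cdot 4 I^{2}\right)} = \sqrt{0 + \left(12 + 16 I^{2}\right)} = \sqrt{12 + 16 I^{2}}$)
$- 33 S{\left(3 \right)} c{\left(1 \right)} = - 33 \cdot 2 \sqrt{3 + 4 \cdot 3^{2}} \cdot 2 = - 33 \cdot 2 \sqrt{3 + 4 \cdot 9} \cdot 2 = - 33 \cdot 2 \sqrt{3 + 36} \cdot 2 = - 33 \cdot 2 \sqrt{39} \cdot 2 = - 66 \sqrt{39} \cdot 2 = - 132 \sqrt{39}$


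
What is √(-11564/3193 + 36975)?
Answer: √376932407923/3193 ≈ 192.28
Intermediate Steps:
√(-11564/3193 + 36975) = √(118049611/3193) = √376932407923/3193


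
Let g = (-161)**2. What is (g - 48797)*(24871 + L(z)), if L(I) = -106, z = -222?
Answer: -566524140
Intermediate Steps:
g = 25921
(g - 48797)*(24871 + L(z)) = (25921 - 48797)*(24871 - 106) = -22876*24765 = -566524140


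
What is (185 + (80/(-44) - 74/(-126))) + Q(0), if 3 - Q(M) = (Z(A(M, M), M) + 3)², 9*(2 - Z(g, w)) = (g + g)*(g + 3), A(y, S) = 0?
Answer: 112106/693 ≈ 161.77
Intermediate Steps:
Z(g, w) = 2 - 2*g*(3 + g)/9 (Z(g, w) = 2 - (g + g)*(g + 3)/9 = 2 - 2*g*(3 + g)/9)
Q(M) = -22 (Q(M) = 3 - ((2 - ⅔*0 - 2/9*0²) + 3)² = 3 - ((2 + 0 - 2/9*0) + 3)² = 3 - ((2 + 0 + 0) + 3)² = 3 - (2 + 3)² = 3 - 1*5² = 3 - 1*25 = 3 - 25 = -22)
(185 + (80/(-44) - 74/(-126))) + Q(0) = (185 + (80/(-44) - 74/(-126))) - 22 = (185 + (80*(-1/44) - 74*(-1/126))) - 22 = (185 + (-20/11 + 37/63)) - 22 = (185 - 853/693) - 22 = 127352/693 - 22 = 112106/693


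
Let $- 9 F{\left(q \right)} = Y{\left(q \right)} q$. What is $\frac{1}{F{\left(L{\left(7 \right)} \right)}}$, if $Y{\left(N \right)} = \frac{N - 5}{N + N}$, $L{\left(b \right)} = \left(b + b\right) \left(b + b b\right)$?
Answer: $- \frac{18}{779} \approx -0.023107$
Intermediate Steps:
$L{\left(b \right)} = 2 b \left(b + b^{2}\right)$
$Y{\left(N \right)} = \frac{-5 + N}{2 N}$
$F{\left(q \right)} = \frac{5}{18} - \frac{q}{18}$ ($F{\left(q \right)} = - \frac{\frac{-5 + q}{2 q} q}{9} = - \frac{- \frac{5}{2} + \frac{q}{2}}{9} = \frac{5}{18} - \frac{q}{18}$)
$\frac{1}{F{\left(L{\left(7 \right)} \right)}} = \frac{1}{\frac{5}{18} - \frac{2 \cdot 7^{2} \left(1 + 7\right)}{18}} = \frac{1}{\frac{5}{18} - \frac{2 \cdot 49 \cdot 8}{18}} = \frac{1}{\frac{5}{18} - \frac{392}{9}} = \frac{1}{- \frac{779}{18}} = - \frac{18}{779}$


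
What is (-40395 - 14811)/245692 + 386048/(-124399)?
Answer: -50858238205/15281919554 ≈ -3.3280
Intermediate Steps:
(-40395 - 14811)/245692 + 386048/(-124399) = -55206*1/245692 + 386048*(-1/124399) = -27603/122846 - 386048/124399 = -50858238205/15281919554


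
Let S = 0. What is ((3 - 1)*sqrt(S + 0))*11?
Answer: 0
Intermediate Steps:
((3 - 1)*sqrt(S + 0))*11 = ((3 - 1)*sqrt(0 + 0))*11 = (2*sqrt(0))*11 = (2*0)*11 = 0*11 = 0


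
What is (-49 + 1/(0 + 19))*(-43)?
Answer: 39990/19 ≈ 2104.7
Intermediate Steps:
(-49 + 1/(0 + 19))*(-43) = (-49 + 1/19)*(-43) = -930/19*(-43) = 39990/19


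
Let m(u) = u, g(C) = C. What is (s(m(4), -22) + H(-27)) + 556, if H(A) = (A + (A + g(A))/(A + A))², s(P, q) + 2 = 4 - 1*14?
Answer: 1220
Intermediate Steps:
s(P, q) = -12 (s(P, q) = -2 + (4 - 1*14) = -2 + (4 - 14) = -2 - 10 = -12)
H(A) = (1 + A)² (H(A) = (A + (A + A)/(A + A))² = (A + (2*A)/((2*A)))² = (A + (2*A)*(1/(2*A)))² = (A + 1)² = (1 + A)²)
(s(m(4), -22) + H(-27)) + 556 = (-12 + (1 - 27)²) + 556 = (-12 + (-26)²) + 556 = (-12 + 676) + 556 = 664 + 556 = 1220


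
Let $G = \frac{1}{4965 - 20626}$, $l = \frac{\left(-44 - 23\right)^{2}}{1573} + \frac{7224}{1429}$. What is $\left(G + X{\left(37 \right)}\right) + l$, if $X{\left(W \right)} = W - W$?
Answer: $\frac{278421093096}{35203062037} \approx 7.909$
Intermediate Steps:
$l = \frac{17778133}{2247817}$ ($l = \left(-67\right)^{2} \cdot \frac{1}{1573} + 7224 \cdot \frac{1}{1429} = 4489 \cdot \frac{1}{1573} + \frac{7224}{1429} = \frac{4489}{1573} + \frac{7224}{1429} = \frac{17778133}{2247817} \approx 7.9091$)
$G = - \frac{1}{15661}$ ($G = \frac{1}{-15661} = - \frac{1}{15661} \approx -6.3853 \cdot 10^{-5}$)
$X{\left(W \right)} = 0$
$\left(G + X{\left(37 \right)}\right) + l = \left(- \frac{1}{15661} + 0\right) + \frac{17778133}{2247817} = - \frac{1}{15661} + \frac{17778133}{2247817} = \frac{278421093096}{35203062037}$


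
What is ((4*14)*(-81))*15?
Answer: -68040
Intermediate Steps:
((4*14)*(-81))*15 = (56*(-81))*15 = -4536*15 = -68040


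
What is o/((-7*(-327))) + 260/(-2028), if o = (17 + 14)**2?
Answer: 8678/29757 ≈ 0.29163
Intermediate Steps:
o = 961 (o = 31**2 = 961)
o/((-7*(-327))) + 260/(-2028) = 961/((-7*(-327))) + 260/(-2028) = 961/2289 + 260*(-1/2028) = 961*(1/2289) - 5/39 = 961/2289 - 5/39 = 8678/29757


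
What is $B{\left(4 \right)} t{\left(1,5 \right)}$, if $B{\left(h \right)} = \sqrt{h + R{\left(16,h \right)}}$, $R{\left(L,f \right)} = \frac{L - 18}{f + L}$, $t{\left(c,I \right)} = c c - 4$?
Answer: $- \frac{3 \sqrt{390}}{10} \approx -5.9245$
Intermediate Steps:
$t{\left(c,I \right)} = -4 + c^{2}$ ($t{\left(c,I \right)} = c^{2} - 4 = -4 + c^{2}$)
$R{\left(L,f \right)} = \frac{-18 + L}{L + f}$
$B{\left(h \right)} = \sqrt{h - \frac{2}{16 + h}}$ ($B{\left(h \right)} = \sqrt{h + \frac{-18 + 16}{16 + h}} = \sqrt{h + \frac{1}{16 + h} \left(-2\right)} = \sqrt{h - \frac{2}{16 + h}}$)
$B{\left(4 \right)} t{\left(1,5 \right)} = \sqrt{\frac{-2 + 4 \left(16 + 4\right)}{16 + 4}} \left(-4 + 1^{2}\right) = \sqrt{\frac{-2 + 4 \cdot 20}{20}} \left(-4 + 1\right) = \sqrt{\frac{-2 + 80}{20}} \left(-3\right) = \sqrt{\frac{1}{20} \cdot 78} \left(-3\right) = \sqrt{\frac{39}{10}} \left(-3\right) = \frac{\sqrt{390}}{10} \left(-3\right) = - \frac{3 \sqrt{390}}{10}$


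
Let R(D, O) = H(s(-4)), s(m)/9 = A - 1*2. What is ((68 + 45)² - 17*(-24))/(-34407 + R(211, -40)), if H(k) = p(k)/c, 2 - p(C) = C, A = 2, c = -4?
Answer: -26354/68815 ≈ -0.38297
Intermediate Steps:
p(C) = 2 - C
s(m) = 0 (s(m) = 9*(2 - 1*2) = 9*(2 - 2) = 9*0 = 0)
H(k) = -½ + k/4 (H(k) = (2 - k)/(-4) = (2 - k)*(-¼) = -½ + k/4)
R(D, O) = -½ (R(D, O) = -½ + (¼)*0 = -½ + 0 = -½)
((68 + 45)² - 17*(-24))/(-34407 + R(211, -40)) = ((68 + 45)² - 17*(-24))/(-34407 - ½) = (113² + 408)/(-68815/2) = (12769 + 408)*(-2/68815) = 13177*(-2/68815) = -26354/68815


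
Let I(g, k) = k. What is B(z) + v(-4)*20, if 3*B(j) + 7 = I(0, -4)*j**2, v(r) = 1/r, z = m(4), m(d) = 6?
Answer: -166/3 ≈ -55.333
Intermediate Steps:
z = 6
v(r) = 1/r
B(j) = -7/3 - 4*j**2/3 (B(j) = -7/3 + (-4*j**2)/3 = -7/3 - 4*j**2/3)
B(z) + v(-4)*20 = (-7/3 - 4/3*6**2) + 20/(-4) = (-7/3 - 4/3*36) - 1/4*20 = (-7/3 - 48) - 5 = -151/3 - 5 = -166/3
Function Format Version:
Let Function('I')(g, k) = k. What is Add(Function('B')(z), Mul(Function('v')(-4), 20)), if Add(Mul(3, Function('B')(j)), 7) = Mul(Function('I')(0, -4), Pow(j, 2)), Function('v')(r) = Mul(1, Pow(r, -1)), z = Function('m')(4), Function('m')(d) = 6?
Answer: Rational(-166, 3) ≈ -55.333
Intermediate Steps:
z = 6
Function('v')(r) = Pow(r, -1)
Function('B')(j) = Add(Rational(-7, 3), Mul(Rational(-4, 3), Pow(j, 2))) (Function('B')(j) = Add(Rational(-7, 3), Mul(Rational(1, 3), Mul(-4, Pow(j, 2)))) = Add(Rational(-7, 3), Mul(Rational(-4, 3), Pow(j, 2))))
Add(Function('B')(z), Mul(Function('v')(-4), 20)) = Add(Add(Rational(-7, 3), Mul(Rational(-4, 3), Pow(6, 2))), Mul(Pow(-4, -1), 20)) = Add(Add(Rational(-7, 3), Mul(Rational(-4, 3), 36)), Mul(Rational(-1, 4), 20)) = Add(Add(Rational(-7, 3), -48), -5) = Add(Rational(-151, 3), -5) = Rational(-166, 3)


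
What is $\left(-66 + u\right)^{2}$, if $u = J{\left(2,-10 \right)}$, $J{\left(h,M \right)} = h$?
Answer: $4096$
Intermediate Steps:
$u = 2$
$\left(-66 + u\right)^{2} = \left(-66 + 2\right)^{2} = \left(-64\right)^{2} = 4096$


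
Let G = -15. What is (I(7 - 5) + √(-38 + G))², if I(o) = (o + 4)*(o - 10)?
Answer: (48 - I*√53)² ≈ 2251.0 - 698.89*I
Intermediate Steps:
I(o) = (-10 + o)*(4 + o) (I(o) = (4 + o)*(-10 + o) = (-10 + o)*(4 + o))
(I(7 - 5) + √(-38 + G))² = ((-40 + (7 - 5)² - 6*(7 - 5)) + √(-38 - 15))² = ((-40 + 2² - 6*2) + √(-53))² = ((-40 + 4 - 12) + I*√53)² = (-48 + I*√53)²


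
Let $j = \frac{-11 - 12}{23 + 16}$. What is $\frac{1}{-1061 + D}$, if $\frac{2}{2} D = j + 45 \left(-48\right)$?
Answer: $- \frac{39}{125642} \approx -0.00031041$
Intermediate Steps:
$j = - \frac{23}{39} \approx -0.58974$
$D = - \frac{84263}{39}$ ($D = - \frac{23}{39} + 45 \left(-48\right) = - \frac{23}{39} - 2160 = - \frac{84263}{39} \approx -2160.6$)
$\frac{1}{-1061 + D} = \frac{1}{-1061 - \frac{84263}{39}} = \frac{1}{- \frac{125642}{39}} = - \frac{39}{125642}$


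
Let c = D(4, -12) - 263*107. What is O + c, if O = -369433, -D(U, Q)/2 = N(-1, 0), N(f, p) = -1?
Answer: -397572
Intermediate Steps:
D(U, Q) = 2 (D(U, Q) = -2*(-1) = 2)
c = -28139 (c = 2 - 263*107 = 2 - 28141 = -28139)
O + c = -369433 - 28139 = -397572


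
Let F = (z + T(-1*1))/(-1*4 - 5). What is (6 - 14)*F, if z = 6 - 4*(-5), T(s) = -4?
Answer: 176/9 ≈ 19.556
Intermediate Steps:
z = 26 (z = 6 + 20 = 26)
F = -22/9 (F = (26 - 4)/(-1*4 - 5) = 22/(-4 - 5) = 22/(-9) = 22*(-⅑) = -22/9 ≈ -2.4444)
(6 - 14)*F = (6 - 14)*(-22/9) = -8*(-22/9) = 176/9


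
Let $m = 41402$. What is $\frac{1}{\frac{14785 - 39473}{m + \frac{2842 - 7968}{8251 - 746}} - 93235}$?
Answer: $- \frac{77679221}{7242468490795} \approx -1.0726 \cdot 10^{-5}$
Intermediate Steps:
$\frac{1}{\frac{14785 - 39473}{m + \frac{2842 - 7968}{8251 - 746}} - 93235} = \frac{1}{\frac{14785 - 39473}{41402 + \frac{2842 - 7968}{8251 - 746}} - 93235} = \frac{1}{- \frac{24688}{41402 - \frac{5126}{7505}} - 93235} = \frac{1}{- \frac{24688}{\frac{310716884}{7505}} - 93235} = \frac{1}{\left(-24688\right) \frac{7505}{310716884} - 93235} = \frac{1}{- \frac{46320860}{77679221} - 93235} = \frac{1}{- \frac{7242468490795}{77679221}} = - \frac{77679221}{7242468490795}$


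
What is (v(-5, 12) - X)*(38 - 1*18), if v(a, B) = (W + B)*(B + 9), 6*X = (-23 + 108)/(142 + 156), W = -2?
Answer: 1876975/447 ≈ 4199.0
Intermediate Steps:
X = 85/1788 (X = ((-23 + 108)/(142 + 156))/6 = (85/298)/6 = (85*(1/298))/6 = (⅙)*(85/298) = 85/1788 ≈ 0.047539)
v(a, B) = (-2 + B)*(9 + B) (v(a, B) = (-2 + B)*(B + 9) = (-2 + B)*(9 + B))
(v(-5, 12) - X)*(38 - 1*18) = ((-18 + 12² + 7*12) - 1*85/1788)*(38 - 1*18) = ((-18 + 144 + 84) - 85/1788)*(38 - 18) = (210 - 85/1788)*20 = (375395/1788)*20 = 1876975/447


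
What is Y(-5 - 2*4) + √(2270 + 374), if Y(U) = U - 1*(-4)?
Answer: -9 + 2*√661 ≈ 42.420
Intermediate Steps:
Y(U) = 4 + U (Y(U) = U + 4 = 4 + U)
Y(-5 - 2*4) + √(2270 + 374) = (4 + (-5 - 2*4)) + √(2270 + 374) = (4 + (-5 - 8)) + √2644 = (4 - 13) + 2*√661 = -9 + 2*√661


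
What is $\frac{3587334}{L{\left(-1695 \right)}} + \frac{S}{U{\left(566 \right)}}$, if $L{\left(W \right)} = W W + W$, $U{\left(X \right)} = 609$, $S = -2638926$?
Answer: $- \frac{60119386549}{13878095} \approx -4332.0$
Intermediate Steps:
$L{\left(W \right)} = W + W^{2}$ ($L{\left(W \right)} = W^{2} + W = W + W^{2}$)
$\frac{3587334}{L{\left(-1695 \right)}} + \frac{S}{U{\left(566 \right)}} = \frac{3587334}{\left(-1695\right) \left(1 - 1695\right)} - \frac{2638926}{609} = \frac{3587334}{\left(-1695\right) \left(-1694\right)} - \frac{879642}{203} = \frac{3587334}{2871330} - \frac{879642}{203} = 3587334 \cdot \frac{1}{2871330} - \frac{879642}{203} = \frac{597889}{478555} - \frac{879642}{203} = - \frac{60119386549}{13878095}$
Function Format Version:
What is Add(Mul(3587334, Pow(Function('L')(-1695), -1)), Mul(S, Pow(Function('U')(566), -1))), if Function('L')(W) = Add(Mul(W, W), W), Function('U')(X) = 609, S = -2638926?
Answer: Rational(-60119386549, 13878095) ≈ -4332.0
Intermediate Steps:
Function('L')(W) = Add(W, Pow(W, 2)) (Function('L')(W) = Add(Pow(W, 2), W) = Add(W, Pow(W, 2)))
Add(Mul(3587334, Pow(Function('L')(-1695), -1)), Mul(S, Pow(Function('U')(566), -1))) = Add(Mul(3587334, Pow(Mul(-1695, Add(1, -1695)), -1)), Mul(-2638926, Pow(609, -1))) = Add(Mul(3587334, Pow(Mul(-1695, -1694), -1)), Mul(-2638926, Rational(1, 609))) = Add(Mul(3587334, Pow(2871330, -1)), Rational(-879642, 203)) = Add(Mul(3587334, Rational(1, 2871330)), Rational(-879642, 203)) = Add(Rational(597889, 478555), Rational(-879642, 203)) = Rational(-60119386549, 13878095)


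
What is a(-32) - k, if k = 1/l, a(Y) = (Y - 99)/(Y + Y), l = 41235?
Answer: 5401721/2639040 ≈ 2.0469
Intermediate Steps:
a(Y) = (-99 + Y)/(2*Y) (a(Y) = (-99 + Y)/((2*Y)) = (-99 + Y)*(1/(2*Y)) = (-99 + Y)/(2*Y))
k = 1/41235 ≈ 2.4251e-5
a(-32) - k = (½)*(-99 - 32)/(-32) - 1*1/41235 = (½)*(-1/32)*(-131) - 1/41235 = 131/64 - 1/41235 = 5401721/2639040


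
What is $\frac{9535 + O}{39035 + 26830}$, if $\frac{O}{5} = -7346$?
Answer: $- \frac{1813}{4391} \approx -0.41289$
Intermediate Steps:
$O = -36730$ ($O = 5 \left(-7346\right) = -36730$)
$\frac{9535 + O}{39035 + 26830} = \frac{9535 - 36730}{39035 + 26830} = - \frac{27195}{65865} = \left(-27195\right) \frac{1}{65865} = - \frac{1813}{4391}$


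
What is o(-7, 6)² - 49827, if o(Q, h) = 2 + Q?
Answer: -49802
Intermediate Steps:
o(-7, 6)² - 49827 = (2 - 7)² - 49827 = (-5)² - 49827 = 25 - 49827 = -49802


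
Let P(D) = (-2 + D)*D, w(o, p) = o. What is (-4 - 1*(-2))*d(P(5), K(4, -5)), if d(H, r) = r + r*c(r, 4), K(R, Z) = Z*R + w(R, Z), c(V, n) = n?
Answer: 160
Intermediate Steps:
K(R, Z) = R + R*Z (K(R, Z) = Z*R + R = R*Z + R = R + R*Z)
P(D) = D*(-2 + D)
d(H, r) = 5*r (d(H, r) = r + r*4 = r + 4*r = 5*r)
(-4 - 1*(-2))*d(P(5), K(4, -5)) = (-4 - 1*(-2))*(5*(4*(1 - 5))) = (-4 + 2)*(5*(4*(-4))) = -10*(-16) = -2*(-80) = 160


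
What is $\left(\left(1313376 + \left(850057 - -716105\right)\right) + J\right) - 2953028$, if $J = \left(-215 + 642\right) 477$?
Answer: $130189$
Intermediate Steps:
$J = 203679$ ($J = 427 \cdot 477 = 203679$)
$\left(\left(1313376 + \left(850057 - -716105\right)\right) + J\right) - 2953028 = \left(\left(1313376 + \left(850057 - -716105\right)\right) + 203679\right) - 2953028 = \left(\left(1313376 + \left(850057 + 716105\right)\right) + 203679\right) - 2953028 = \left(\left(1313376 + 1566162\right) + 203679\right) - 2953028 = \left(2879538 + 203679\right) - 2953028 = 3083217 - 2953028 = 130189$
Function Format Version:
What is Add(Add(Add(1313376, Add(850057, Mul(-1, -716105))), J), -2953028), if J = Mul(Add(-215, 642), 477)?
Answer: 130189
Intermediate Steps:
J = 203679 (J = Mul(427, 477) = 203679)
Add(Add(Add(1313376, Add(850057, Mul(-1, -716105))), J), -2953028) = Add(Add(Add(1313376, Add(850057, Mul(-1, -716105))), 203679), -2953028) = Add(Add(Add(1313376, Add(850057, 716105)), 203679), -2953028) = Add(Add(Add(1313376, 1566162), 203679), -2953028) = Add(Add(2879538, 203679), -2953028) = Add(3083217, -2953028) = 130189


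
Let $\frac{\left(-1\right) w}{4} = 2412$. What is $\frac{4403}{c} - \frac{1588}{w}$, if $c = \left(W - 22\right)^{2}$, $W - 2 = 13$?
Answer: $\frac{1519927}{16884} \approx 90.022$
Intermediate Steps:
$W = 15$ ($W = 2 + 13 = 15$)
$w = -9648$ ($w = \left(-4\right) 2412 = -9648$)
$c = 49$ ($c = \left(15 - 22\right)^{2} = \left(-7\right)^{2} = 49$)
$\frac{4403}{c} - \frac{1588}{w} = \frac{4403}{49} - \frac{1588}{-9648} = 4403 \cdot \frac{1}{49} - - \frac{397}{2412} = \frac{629}{7} + \frac{397}{2412} = \frac{1519927}{16884}$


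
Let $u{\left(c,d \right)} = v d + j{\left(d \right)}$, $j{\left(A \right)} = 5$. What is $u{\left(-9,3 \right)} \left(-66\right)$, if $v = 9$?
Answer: $-2112$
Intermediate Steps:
$u{\left(c,d \right)} = 5 + 9 d$ ($u{\left(c,d \right)} = 9 d + 5 = 5 + 9 d$)
$u{\left(-9,3 \right)} \left(-66\right) = \left(5 + 9 \cdot 3\right) \left(-66\right) = \left(5 + 27\right) \left(-66\right) = 32 \left(-66\right) = -2112$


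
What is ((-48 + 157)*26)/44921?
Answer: 2834/44921 ≈ 0.063089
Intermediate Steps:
((-48 + 157)*26)/44921 = (109*26)*(1/44921) = 2834*(1/44921) = 2834/44921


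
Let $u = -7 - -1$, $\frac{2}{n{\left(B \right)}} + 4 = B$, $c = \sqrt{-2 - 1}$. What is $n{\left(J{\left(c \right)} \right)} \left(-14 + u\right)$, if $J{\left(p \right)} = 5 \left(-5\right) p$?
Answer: $\frac{160}{1891} - \frac{1000 i \sqrt{3}}{1891} \approx 0.084611 - 0.91594 i$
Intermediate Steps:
$c = i \sqrt{3}$ ($c = \sqrt{-3} = i \sqrt{3} \approx 1.732 i$)
$J{\left(p \right)} = - 25 p$
$n{\left(B \right)} = \frac{2}{-4 + B}$
$u = -6$ ($u = -7 + 1 = -6$)
$n{\left(J{\left(c \right)} \right)} \left(-14 + u\right) = \frac{2}{-4 - 25 i \sqrt{3}} \left(-14 - 6\right) = \frac{2}{-4 - 25 i \sqrt{3}} \left(-20\right) = - \frac{40}{-4 - 25 i \sqrt{3}}$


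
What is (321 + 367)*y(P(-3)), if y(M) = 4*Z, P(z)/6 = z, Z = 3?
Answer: 8256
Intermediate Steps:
P(z) = 6*z
y(M) = 12 (y(M) = 4*3 = 12)
(321 + 367)*y(P(-3)) = (321 + 367)*12 = 688*12 = 8256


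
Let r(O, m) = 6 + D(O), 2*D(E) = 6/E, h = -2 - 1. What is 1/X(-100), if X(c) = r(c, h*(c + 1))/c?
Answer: -10000/597 ≈ -16.750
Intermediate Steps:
h = -3
D(E) = 3/E (D(E) = (6/E)/2 = 3/E)
r(O, m) = 6 + 3/O
X(c) = (6 + 3/c)/c
1/X(-100) = 1/(3*(1 + 2*(-100))/(-100)²) = 1/(3*(1/10000)*(1 - 200)) = 1/(3*(1/10000)*(-199)) = 1/(-597/10000) = -10000/597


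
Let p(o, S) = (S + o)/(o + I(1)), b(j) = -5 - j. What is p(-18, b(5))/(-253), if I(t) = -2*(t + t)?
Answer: -14/2783 ≈ -0.0050305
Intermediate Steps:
I(t) = -4*t
p(o, S) = (S + o)/(-4 + o) (p(o, S) = (S + o)/(o - 4*1) = (S + o)/(o - 4) = (S + o)/(-4 + o))
p(-18, b(5))/(-253) = (((-5 - 1*5) - 18)/(-4 - 18))/(-253) = (((-5 - 5) - 18)/(-22))*(-1/253) = -(-10 - 18)/22*(-1/253) = -1/22*(-28)*(-1/253) = (14/11)*(-1/253) = -14/2783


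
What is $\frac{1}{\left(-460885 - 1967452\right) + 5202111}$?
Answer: $\frac{1}{2773774} \approx 3.6052 \cdot 10^{-7}$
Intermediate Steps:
$\frac{1}{\left(-460885 - 1967452\right) + 5202111} = \frac{1}{-2428337 + 5202111} = \frac{1}{2773774}$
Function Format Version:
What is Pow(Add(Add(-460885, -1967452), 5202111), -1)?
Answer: Rational(1, 2773774) ≈ 3.6052e-7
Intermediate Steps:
Pow(Add(Add(-460885, -1967452), 5202111), -1) = Pow(Add(-2428337, 5202111), -1) = Pow(2773774, -1) = Rational(1, 2773774)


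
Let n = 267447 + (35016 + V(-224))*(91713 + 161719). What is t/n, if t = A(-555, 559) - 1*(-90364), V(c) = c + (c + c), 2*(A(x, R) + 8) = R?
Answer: 181271/17408272110 ≈ 1.0413e-5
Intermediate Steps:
A(x, R) = -8 + R/2
V(c) = 3*c (V(c) = c + 2*c = 3*c)
t = 181271/2 (t = (-8 + (1/2)*559) - 1*(-90364) = (-8 + 559/2) + 90364 = 543/2 + 90364 = 181271/2 ≈ 90636.)
n = 8704136055 (n = 267447 + (35016 + 3*(-224))*(91713 + 161719) = 267447 + (35016 - 672)*253432 = 267447 + 34344*253432 = 267447 + 8703868608 = 8704136055)
t/n = (181271/2)/8704136055 = (181271/2)*(1/8704136055) = 181271/17408272110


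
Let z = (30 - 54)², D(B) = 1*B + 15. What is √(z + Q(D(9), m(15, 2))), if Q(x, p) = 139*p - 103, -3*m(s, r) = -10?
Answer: 53*√3/3 ≈ 30.600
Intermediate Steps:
m(s, r) = 10/3 (m(s, r) = -⅓*(-10) = 10/3)
D(B) = 15 + B (D(B) = B + 15 = 15 + B)
z = 576 (z = (-24)² = 576)
Q(x, p) = -103 + 139*p
√(z + Q(D(9), m(15, 2))) = √(576 + (-103 + 139*(10/3))) = √(576 + (-103 + 1390/3)) = √(576 + 1081/3) = √(2809/3) = 53*√3/3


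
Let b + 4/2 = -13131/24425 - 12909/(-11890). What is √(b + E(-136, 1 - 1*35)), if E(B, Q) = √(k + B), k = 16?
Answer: √(-195925215107018 + 269887538481800*I*√30)/11616530 ≈ 2.1907 + 2.5002*I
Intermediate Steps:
E(B, Q) = √(16 + B)
b = -84330353/58082650 (b = -2 + (-13131/24425 - 12909/(-11890)) = -2 + (-13131*1/24425 - 12909*(-1/11890)) = -2 + (-13131/24425 + 12909/11890) = -2 + 31834947/58082650 = -84330353/58082650 ≈ -1.4519)
√(b + E(-136, 1 - 1*35)) = √(-84330353/58082650 + √(16 - 136)) = √(-84330353/58082650 + √(-120)) = √(-84330353/58082650 + 2*I*√30)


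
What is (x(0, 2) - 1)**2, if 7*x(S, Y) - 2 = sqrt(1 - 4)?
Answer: (5 - I*sqrt(3))**2/49 ≈ 0.44898 - 0.35348*I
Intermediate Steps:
x(S, Y) = 2/7 + I*sqrt(3)/7 (x(S, Y) = 2/7 + sqrt(1 - 4)/7 = 2/7 + sqrt(-3)/7 = 2/7 + (I*sqrt(3))/7 = 2/7 + I*sqrt(3)/7)
(x(0, 2) - 1)**2 = ((2/7 + I*sqrt(3)/7) - 1)**2 = (-5/7 + I*sqrt(3)/7)**2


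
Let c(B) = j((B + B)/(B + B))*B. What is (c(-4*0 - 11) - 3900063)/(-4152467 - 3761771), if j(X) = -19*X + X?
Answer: 3899865/7914238 ≈ 0.49277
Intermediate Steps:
j(X) = -18*X
c(B) = -18*B (c(B) = (-18*(B + B)/(B + B))*B = (-18*2*B/(2*B))*B = (-18*2*B*1/(2*B))*B = (-18*1)*B = -18*B)
(c(-4*0 - 11) - 3900063)/(-4152467 - 3761771) = (-18*(-4*0 - 11) - 3900063)/(-4152467 - 3761771) = (-18*(0 - 11) - 3900063)/(-7914238) = (-18*(-11) - 3900063)*(-1/7914238) = (198 - 3900063)*(-1/7914238) = -3899865*(-1/7914238) = 3899865/7914238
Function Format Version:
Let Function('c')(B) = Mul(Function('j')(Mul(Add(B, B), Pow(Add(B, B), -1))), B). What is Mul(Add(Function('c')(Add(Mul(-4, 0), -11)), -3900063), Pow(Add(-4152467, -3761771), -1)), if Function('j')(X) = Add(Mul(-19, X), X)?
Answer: Rational(3899865, 7914238) ≈ 0.49277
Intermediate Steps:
Function('j')(X) = Mul(-18, X)
Function('c')(B) = Mul(-18, B) (Function('c')(B) = Mul(Mul(-18, Mul(Add(B, B), Pow(Add(B, B), -1))), B) = Mul(Mul(-18, Mul(Mul(2, B), Pow(Mul(2, B), -1))), B) = Mul(Mul(-18, Mul(Mul(2, B), Mul(Rational(1, 2), Pow(B, -1)))), B) = Mul(Mul(-18, 1), B) = Mul(-18, B))
Mul(Add(Function('c')(Add(Mul(-4, 0), -11)), -3900063), Pow(Add(-4152467, -3761771), -1)) = Mul(Add(Mul(-18, Add(Mul(-4, 0), -11)), -3900063), Pow(Add(-4152467, -3761771), -1)) = Mul(Add(Mul(-18, Add(0, -11)), -3900063), Pow(-7914238, -1)) = Mul(Add(Mul(-18, -11), -3900063), Rational(-1, 7914238)) = Mul(Add(198, -3900063), Rational(-1, 7914238)) = Mul(-3899865, Rational(-1, 7914238)) = Rational(3899865, 7914238)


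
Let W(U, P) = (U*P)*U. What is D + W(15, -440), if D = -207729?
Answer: -306729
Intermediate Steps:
W(U, P) = P*U² (W(U, P) = (P*U)*U = P*U²)
D + W(15, -440) = -207729 - 440*15² = -207729 - 440*225 = -207729 - 99000 = -306729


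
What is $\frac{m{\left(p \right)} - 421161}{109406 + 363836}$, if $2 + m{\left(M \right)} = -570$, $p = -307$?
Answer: $- \frac{421733}{473242} \approx -0.89116$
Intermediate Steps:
$m{\left(M \right)} = -572$ ($m{\left(M \right)} = -2 - 570 = -572$)
$\frac{m{\left(p \right)} - 421161}{109406 + 363836} = \frac{-572 - 421161}{109406 + 363836} = - \frac{421733}{473242}$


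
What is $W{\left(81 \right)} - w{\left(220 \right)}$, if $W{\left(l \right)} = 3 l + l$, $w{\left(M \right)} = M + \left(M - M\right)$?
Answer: $104$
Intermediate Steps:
$w{\left(M \right)} = M$ ($w{\left(M \right)} = M + 0 = M$)
$W{\left(l \right)} = 4 l$
$W{\left(81 \right)} - w{\left(220 \right)} = 4 \cdot 81 - 220 = 324 - 220 = 104$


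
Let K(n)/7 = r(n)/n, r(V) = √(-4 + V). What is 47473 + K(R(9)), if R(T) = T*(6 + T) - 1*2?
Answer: 47473 + √129/19 ≈ 47474.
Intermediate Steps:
R(T) = -2 + T*(6 + T) (R(T) = T*(6 + T) - 2 = -2 + T*(6 + T))
K(n) = 7*√(-4 + n)/n (K(n) = 7*(√(-4 + n)/n) = 7*√(-4 + n)/n)
47473 + K(R(9)) = 47473 + 7*√(-4 + (-2 + 9² + 6*9))/(-2 + 9² + 6*9) = 47473 + 7*√(-4 + (-2 + 81 + 54))/(-2 + 81 + 54) = 47473 + 7*√(-4 + 133)/133 = 47473 + 7*(1/133)*√129 = 47473 + √129/19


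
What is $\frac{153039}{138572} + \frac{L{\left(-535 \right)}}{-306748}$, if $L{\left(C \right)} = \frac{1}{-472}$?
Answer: $\frac{5539440080939}{5015788695008} \approx 1.1044$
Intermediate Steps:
$L{\left(C \right)} = - \frac{1}{472}$
$\frac{153039}{138572} + \frac{L{\left(-535 \right)}}{-306748} = \frac{153039}{138572} - \frac{1}{472 \left(-306748\right)} = 153039 \cdot \frac{1}{138572} - - \frac{1}{144785056} = \frac{153039}{138572} + \frac{1}{144785056} = \frac{5539440080939}{5015788695008}$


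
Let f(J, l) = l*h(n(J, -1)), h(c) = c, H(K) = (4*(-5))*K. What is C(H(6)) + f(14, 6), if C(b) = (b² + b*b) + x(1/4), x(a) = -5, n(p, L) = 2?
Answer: 28807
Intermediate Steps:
H(K) = -20*K
f(J, l) = 2*l (f(J, l) = l*2 = 2*l)
C(b) = -5 + 2*b² (C(b) = (b² + b*b) - 5 = (b² + b²) - 5 = 2*b² - 5 = -5 + 2*b²)
C(H(6)) + f(14, 6) = (-5 + 2*(-20*6)²) + 2*6 = (-5 + 2*(-120)²) + 12 = (-5 + 2*14400) + 12 = (-5 + 28800) + 12 = 28795 + 12 = 28807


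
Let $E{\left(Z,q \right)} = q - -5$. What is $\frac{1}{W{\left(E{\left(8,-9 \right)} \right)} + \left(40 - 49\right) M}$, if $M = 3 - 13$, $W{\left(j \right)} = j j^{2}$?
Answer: $\frac{1}{26} \approx 0.038462$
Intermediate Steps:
$E{\left(Z,q \right)} = 5 + q$ ($E{\left(Z,q \right)} = q + 5 = 5 + q$)
$W{\left(j \right)} = j^{3}$
$M = -10$
$\frac{1}{W{\left(E{\left(8,-9 \right)} \right)} + \left(40 - 49\right) M} = \frac{1}{\left(5 - 9\right)^{3} + \left(40 - 49\right) \left(-10\right)} = \frac{1}{\left(-4\right)^{3} - -90} = \frac{1}{-64 + 90} = \frac{1}{26}$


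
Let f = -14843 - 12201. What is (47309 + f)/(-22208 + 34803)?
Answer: 4053/2519 ≈ 1.6090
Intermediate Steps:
f = -27044
(47309 + f)/(-22208 + 34803) = (47309 - 27044)/(-22208 + 34803) = 20265/12595 = 20265*(1/12595) = 4053/2519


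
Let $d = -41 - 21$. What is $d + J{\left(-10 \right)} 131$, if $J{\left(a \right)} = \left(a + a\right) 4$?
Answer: $-10542$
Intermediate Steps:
$d = -62$
$J{\left(a \right)} = 8 a$ ($J{\left(a \right)} = 2 a 4 = 8 a$)
$d + J{\left(-10 \right)} 131 = -62 + 8 \left(-10\right) 131 = -62 - 10480 = -10542$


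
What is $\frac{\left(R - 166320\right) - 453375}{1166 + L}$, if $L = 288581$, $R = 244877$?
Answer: $- \frac{374818}{289747} \approx -1.2936$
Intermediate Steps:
$\frac{\left(R - 166320\right) - 453375}{1166 + L} = \frac{\left(244877 - 166320\right) - 453375}{1166 + 288581} = \frac{78557 - 453375}{289747} = \left(-374818\right) \frac{1}{289747} = - \frac{374818}{289747}$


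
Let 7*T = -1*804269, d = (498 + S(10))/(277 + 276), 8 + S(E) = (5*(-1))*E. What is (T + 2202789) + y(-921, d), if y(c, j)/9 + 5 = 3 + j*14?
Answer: 1154650552/553 ≈ 2.0880e+6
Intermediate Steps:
S(E) = -8 - 5*E (S(E) = -8 + (5*(-1))*E = -8 - 5*E)
d = 440/553 (d = (498 + (-8 - 5*10))/(277 + 276) = (498 + (-8 - 50))/553 = (498 - 58)*(1/553) = 440*(1/553) = 440/553 ≈ 0.79566)
y(c, j) = -18 + 126*j (y(c, j) = -45 + 9*(3 + j*14) = -45 + 9*(3 + 14*j) = -45 + (27 + 126*j) = -18 + 126*j)
T = -804269/7 (T = (-1*804269)/7 = (⅐)*(-804269) = -804269/7 ≈ -1.1490e+5)
(T + 2202789) + y(-921, d) = (-804269/7 + 2202789) + (-18 + 126*(440/553)) = 14615254/7 + (-18 + 7920/79) = 14615254/7 + 6498/79 = 1154650552/553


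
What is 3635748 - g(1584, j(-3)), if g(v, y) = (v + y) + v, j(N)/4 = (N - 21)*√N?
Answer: 3632580 + 96*I*√3 ≈ 3.6326e+6 + 166.28*I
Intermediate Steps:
j(N) = 4*√N*(-21 + N) (j(N) = 4*((N - 21)*√N) = 4*((-21 + N)*√N) = 4*(√N*(-21 + N)) = 4*√N*(-21 + N))
g(v, y) = y + 2*v
3635748 - g(1584, j(-3)) = 3635748 - (4*√(-3)*(-21 - 3) + 2*1584) = 3635748 - (4*(I*√3)*(-24) + 3168) = 3635748 - (-96*I*√3 + 3168) = 3635748 - (3168 - 96*I*√3) = 3635748 + (-3168 + 96*I*√3) = 3632580 + 96*I*√3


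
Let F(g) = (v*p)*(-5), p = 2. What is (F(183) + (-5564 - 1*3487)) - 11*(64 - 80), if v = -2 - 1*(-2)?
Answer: -8875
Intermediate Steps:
v = 0 (v = -2 + 2 = 0)
F(g) = 0 (F(g) = (0*2)*(-5) = 0*(-5) = 0)
(F(183) + (-5564 - 1*3487)) - 11*(64 - 80) = (0 + (-5564 - 1*3487)) - 11*(64 - 80) = (0 + (-5564 - 3487)) - 11*(-16) = (0 - 9051) + 176 = -9051 + 176 = -8875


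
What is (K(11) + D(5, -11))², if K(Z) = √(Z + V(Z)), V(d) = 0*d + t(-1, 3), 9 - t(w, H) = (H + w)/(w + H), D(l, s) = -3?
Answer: (3 - √19)² ≈ 1.8466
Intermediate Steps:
t(w, H) = 8 (t(w, H) = 9 - (H + w)/(w + H) = 9 - (H + w)/(H + w) = 9 - 1*1 = 9 - 1 = 8)
V(d) = 8 (V(d) = 0*d + 8 = 0 + 8 = 8)
K(Z) = √(8 + Z) (K(Z) = √(Z + 8) = √(8 + Z))
(K(11) + D(5, -11))² = (√(8 + 11) - 3)² = (√19 - 3)² = (-3 + √19)²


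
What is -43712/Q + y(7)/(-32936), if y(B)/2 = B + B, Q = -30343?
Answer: 359712207/249844262 ≈ 1.4397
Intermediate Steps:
y(B) = 4*B (y(B) = 2*(B + B) = 2*(2*B) = 4*B)
-43712/Q + y(7)/(-32936) = -43712/(-30343) + (4*7)/(-32936) = -43712*(-1/30343) + 28*(-1/32936) = 43712/30343 - 7/8234 = 359712207/249844262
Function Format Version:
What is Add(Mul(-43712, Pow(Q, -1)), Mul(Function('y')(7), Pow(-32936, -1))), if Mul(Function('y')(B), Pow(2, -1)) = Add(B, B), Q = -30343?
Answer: Rational(359712207, 249844262) ≈ 1.4397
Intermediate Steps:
Function('y')(B) = Mul(4, B) (Function('y')(B) = Mul(2, Add(B, B)) = Mul(2, Mul(2, B)) = Mul(4, B))
Add(Mul(-43712, Pow(Q, -1)), Mul(Function('y')(7), Pow(-32936, -1))) = Add(Mul(-43712, Pow(-30343, -1)), Mul(Mul(4, 7), Pow(-32936, -1))) = Add(Mul(-43712, Rational(-1, 30343)), Mul(28, Rational(-1, 32936))) = Add(Rational(43712, 30343), Rational(-7, 8234)) = Rational(359712207, 249844262)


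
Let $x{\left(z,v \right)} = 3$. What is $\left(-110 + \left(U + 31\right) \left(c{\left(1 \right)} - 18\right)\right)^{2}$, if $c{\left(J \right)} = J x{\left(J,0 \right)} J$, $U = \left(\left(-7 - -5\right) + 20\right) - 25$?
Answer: $220900$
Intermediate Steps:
$U = -7$ ($U = \left(\left(-7 + 5\right) + 20\right) - 25 = \left(-2 + 20\right) - 25 = 18 - 25 = -7$)
$c{\left(J \right)} = 3 J^{2}$ ($c{\left(J \right)} = J 3 J = 3 J J = 3 J^{2}$)
$\left(-110 + \left(U + 31\right) \left(c{\left(1 \right)} - 18\right)\right)^{2} = \left(-110 + \left(-7 + 31\right) \left(3 \cdot 1^{2} - 18\right)\right)^{2} = \left(-110 + 24 \left(3 \cdot 1 - 18\right)\right)^{2} = \left(-110 + 24 \left(3 - 18\right)\right)^{2} = \left(-110 + 24 \left(-15\right)\right)^{2} = \left(-110 - 360\right)^{2} = \left(-470\right)^{2} = 220900$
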